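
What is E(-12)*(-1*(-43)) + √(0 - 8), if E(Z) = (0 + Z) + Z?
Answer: -1032 + 2*I*√2 ≈ -1032.0 + 2.8284*I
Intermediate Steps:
E(Z) = 2*Z (E(Z) = Z + Z = 2*Z)
E(-12)*(-1*(-43)) + √(0 - 8) = (2*(-12))*(-1*(-43)) + √(0 - 8) = -24*43 + √(-8) = -1032 + 2*I*√2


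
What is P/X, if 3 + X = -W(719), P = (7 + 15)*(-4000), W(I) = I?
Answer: 44000/361 ≈ 121.88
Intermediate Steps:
P = -88000 (P = 22*(-4000) = -88000)
X = -722 (X = -3 - 1*719 = -3 - 719 = -722)
P/X = -88000/(-722) = -88000*(-1/722) = 44000/361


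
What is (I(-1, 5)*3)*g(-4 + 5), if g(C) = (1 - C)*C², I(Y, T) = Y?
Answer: 0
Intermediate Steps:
g(C) = C²*(1 - C)
(I(-1, 5)*3)*g(-4 + 5) = (-1*3)*((-4 + 5)²*(1 - (-4 + 5))) = -3*1²*(1 - 1*1) = -3*(1 - 1) = -3*0 = 0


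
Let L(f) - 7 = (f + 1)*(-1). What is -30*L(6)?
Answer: 0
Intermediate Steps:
L(f) = 6 - f (L(f) = 7 + (f + 1)*(-1) = 7 + (1 + f)*(-1) = 7 + (-1 - f) = 6 - f)
-30*L(6) = -30*(6 - 1*6) = -30*(6 - 6) = -30*0 = 0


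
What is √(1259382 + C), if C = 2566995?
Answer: 3*√425153 ≈ 1956.1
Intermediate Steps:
√(1259382 + C) = √(1259382 + 2566995) = √3826377 = 3*√425153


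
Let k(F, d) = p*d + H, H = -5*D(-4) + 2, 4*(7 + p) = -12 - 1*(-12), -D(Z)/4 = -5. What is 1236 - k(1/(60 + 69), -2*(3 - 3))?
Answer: 1334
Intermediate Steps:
D(Z) = 20 (D(Z) = -4*(-5) = 20)
p = -7 (p = -7 + (-12 - 1*(-12))/4 = -7 + (-12 + 12)/4 = -7 + (¼)*0 = -7 + 0 = -7)
H = -98 (H = -5*20 + 2 = -100 + 2 = -98)
k(F, d) = -98 - 7*d (k(F, d) = -7*d - 98 = -98 - 7*d)
1236 - k(1/(60 + 69), -2*(3 - 3)) = 1236 - (-98 - (-14)*(3 - 3)) = 1236 - (-98 - (-14)*0) = 1236 - (-98 - 7*0) = 1236 - (-98 + 0) = 1236 - 1*(-98) = 1236 + 98 = 1334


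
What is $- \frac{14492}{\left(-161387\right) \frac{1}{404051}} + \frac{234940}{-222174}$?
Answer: $\frac{650451758198114}{17927997669} \approx 36281.0$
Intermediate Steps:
$- \frac{14492}{\left(-161387\right) \frac{1}{404051}} + \frac{234940}{-222174} = - \frac{14492}{\left(-161387\right) \frac{1}{404051}} + 234940 \left(- \frac{1}{222174}\right) = - \frac{14492}{- \frac{161387}{404051}} - \frac{117470}{111087} = \left(-14492\right) \left(- \frac{404051}{161387}\right) - \frac{117470}{111087} = \frac{5855507092}{161387} - \frac{117470}{111087} = \frac{650451758198114}{17927997669}$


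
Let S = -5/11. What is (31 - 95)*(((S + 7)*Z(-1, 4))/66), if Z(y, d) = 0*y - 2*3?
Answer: 4608/121 ≈ 38.083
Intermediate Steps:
Z(y, d) = -6 (Z(y, d) = 0 - 6 = -6)
S = -5/11 (S = -5*1/11 = -5/11 ≈ -0.45455)
(31 - 95)*(((S + 7)*Z(-1, 4))/66) = (31 - 95)*(((-5/11 + 7)*(-6))/66) = -64*(72/11)*(-6)/66 = -(-27648)/(11*66) = -64*(-72/121) = 4608/121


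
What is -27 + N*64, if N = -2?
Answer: -155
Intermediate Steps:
-27 + N*64 = -27 - 2*64 = -27 - 128 = -155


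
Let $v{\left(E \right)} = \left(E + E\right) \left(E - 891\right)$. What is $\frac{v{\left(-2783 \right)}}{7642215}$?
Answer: $\frac{20449484}{7642215} \approx 2.6759$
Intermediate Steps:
$v{\left(E \right)} = 2 E \left(-891 + E\right)$
$\frac{v{\left(-2783 \right)}}{7642215} = \frac{2 \left(-2783\right) \left(-891 - 2783\right)}{7642215} = 2 \left(-2783\right) \left(-3674\right) \frac{1}{7642215} = 20449484 \cdot \frac{1}{7642215} = \frac{20449484}{7642215}$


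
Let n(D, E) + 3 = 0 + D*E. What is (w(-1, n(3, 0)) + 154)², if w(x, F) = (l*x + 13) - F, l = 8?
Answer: 26244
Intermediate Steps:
n(D, E) = -3 + D*E (n(D, E) = -3 + (0 + D*E) = -3 + D*E)
w(x, F) = 13 - F + 8*x (w(x, F) = (8*x + 13) - F = (13 + 8*x) - F = 13 - F + 8*x)
(w(-1, n(3, 0)) + 154)² = ((13 - (-3 + 3*0) + 8*(-1)) + 154)² = ((13 - (-3 + 0) - 8) + 154)² = ((13 - 1*(-3) - 8) + 154)² = ((13 + 3 - 8) + 154)² = (8 + 154)² = 162² = 26244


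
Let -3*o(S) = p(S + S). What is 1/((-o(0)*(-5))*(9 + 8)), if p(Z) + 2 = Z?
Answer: 3/170 ≈ 0.017647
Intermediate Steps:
p(Z) = -2 + Z
o(S) = ⅔ - 2*S/3 (o(S) = -(-2 + (S + S))/3 = -(-2 + 2*S)/3 = ⅔ - 2*S/3)
1/((-o(0)*(-5))*(9 + 8)) = 1/((-(⅔ - ⅔*0)*(-5))*(9 + 8)) = 1/((-(⅔ + 0)*(-5))*17) = 1/((-1*⅔*(-5))*17) = 1/(-⅔*(-5)*17) = 1/((10/3)*17) = 1/(170/3) = 3/170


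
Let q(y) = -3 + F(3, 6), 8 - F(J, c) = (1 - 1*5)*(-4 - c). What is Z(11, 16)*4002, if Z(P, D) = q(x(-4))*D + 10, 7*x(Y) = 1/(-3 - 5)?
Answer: -2201100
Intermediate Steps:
x(Y) = -1/56 (x(Y) = 1/(7*(-3 - 5)) = (1/7)/(-8) = (1/7)*(-1/8) = -1/56)
F(J, c) = -8 - 4*c (F(J, c) = 8 - (1 - 1*5)*(-4 - c) = 8 - (1 - 5)*(-4 - c) = 8 - (-4)*(-4 - c) = 8 - (16 + 4*c) = 8 + (-16 - 4*c) = -8 - 4*c)
q(y) = -35 (q(y) = -3 + (-8 - 4*6) = -3 + (-8 - 24) = -3 - 32 = -35)
Z(P, D) = 10 - 35*D (Z(P, D) = -35*D + 10 = 10 - 35*D)
Z(11, 16)*4002 = (10 - 35*16)*4002 = (10 - 560)*4002 = -550*4002 = -2201100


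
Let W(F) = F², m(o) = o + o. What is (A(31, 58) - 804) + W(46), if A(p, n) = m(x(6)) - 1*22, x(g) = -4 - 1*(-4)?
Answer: 1290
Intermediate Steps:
x(g) = 0 (x(g) = -4 + 4 = 0)
m(o) = 2*o
A(p, n) = -22 (A(p, n) = 2*0 - 1*22 = 0 - 22 = -22)
(A(31, 58) - 804) + W(46) = (-22 - 804) + 46² = -826 + 2116 = 1290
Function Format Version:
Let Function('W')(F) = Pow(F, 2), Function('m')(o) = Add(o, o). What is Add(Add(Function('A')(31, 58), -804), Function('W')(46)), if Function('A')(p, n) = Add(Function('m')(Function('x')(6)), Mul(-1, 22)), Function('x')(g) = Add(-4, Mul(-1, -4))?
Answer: 1290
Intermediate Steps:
Function('x')(g) = 0 (Function('x')(g) = Add(-4, 4) = 0)
Function('m')(o) = Mul(2, o)
Function('A')(p, n) = -22 (Function('A')(p, n) = Add(Mul(2, 0), Mul(-1, 22)) = Add(0, -22) = -22)
Add(Add(Function('A')(31, 58), -804), Function('W')(46)) = Add(Add(-22, -804), Pow(46, 2)) = Add(-826, 2116) = 1290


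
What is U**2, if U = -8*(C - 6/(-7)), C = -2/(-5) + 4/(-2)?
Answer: 43264/1225 ≈ 35.318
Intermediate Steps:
C = -8/5 (C = -2*(-1/5) + 4*(-1/2) = 2/5 - 2 = -8/5 ≈ -1.6000)
U = 208/35 (U = -8*(-8/5 - 6/(-7)) = -8*(-8/5 - 6*(-1/7)) = -8*(-8/5 + 6/7) = -8*(-26/35) = 208/35 ≈ 5.9429)
U**2 = (208/35)**2 = 43264/1225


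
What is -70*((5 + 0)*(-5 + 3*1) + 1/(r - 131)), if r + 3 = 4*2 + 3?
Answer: 86170/123 ≈ 700.57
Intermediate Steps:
r = 8 (r = -3 + (4*2 + 3) = -3 + (8 + 3) = -3 + 11 = 8)
-70*((5 + 0)*(-5 + 3*1) + 1/(r - 131)) = -70*((5 + 0)*(-5 + 3*1) + 1/(8 - 131)) = -70*(5*(-5 + 3) + 1/(-123)) = -70*(5*(-2) - 1/123) = -70*(-10 - 1/123) = -70*(-1231/123) = 86170/123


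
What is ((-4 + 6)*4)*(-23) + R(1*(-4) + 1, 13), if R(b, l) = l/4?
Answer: -723/4 ≈ -180.75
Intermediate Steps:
R(b, l) = l/4 (R(b, l) = l*(1/4) = l/4)
((-4 + 6)*4)*(-23) + R(1*(-4) + 1, 13) = ((-4 + 6)*4)*(-23) + (1/4)*13 = (2*4)*(-23) + 13/4 = 8*(-23) + 13/4 = -184 + 13/4 = -723/4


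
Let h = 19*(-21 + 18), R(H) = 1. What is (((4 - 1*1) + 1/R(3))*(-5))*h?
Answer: 1140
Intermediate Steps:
h = -57 (h = 19*(-3) = -57)
(((4 - 1*1) + 1/R(3))*(-5))*h = (((4 - 1*1) + 1/1)*(-5))*(-57) = (((4 - 1) + 1)*(-5))*(-57) = ((3 + 1)*(-5))*(-57) = (4*(-5))*(-57) = -20*(-57) = 1140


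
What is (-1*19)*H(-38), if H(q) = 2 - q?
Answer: -760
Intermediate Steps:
(-1*19)*H(-38) = (-1*19)*(2 - 1*(-38)) = -19*(2 + 38) = -19*40 = -760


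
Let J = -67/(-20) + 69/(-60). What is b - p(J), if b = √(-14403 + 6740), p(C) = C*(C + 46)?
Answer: -2651/25 + I*√7663 ≈ -106.04 + 87.539*I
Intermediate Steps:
J = 11/5 (J = -67*(-1/20) + 69*(-1/60) = 67/20 - 23/20 = 11/5 ≈ 2.2000)
p(C) = C*(46 + C)
b = I*√7663 (b = √(-7663) = I*√7663 ≈ 87.539*I)
b - p(J) = I*√7663 - 11*(46 + 11/5)/5 = I*√7663 - 11*241/(5*5) = I*√7663 - 1*2651/25 = I*√7663 - 2651/25 = -2651/25 + I*√7663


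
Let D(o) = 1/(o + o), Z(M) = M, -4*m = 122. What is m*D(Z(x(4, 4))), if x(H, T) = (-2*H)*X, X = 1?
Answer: 61/32 ≈ 1.9063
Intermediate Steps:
x(H, T) = -2*H (x(H, T) = -2*H*1 = -2*H)
m = -61/2 (m = -¼*122 = -61/2 ≈ -30.500)
D(o) = 1/(2*o)
m*D(Z(x(4, 4))) = -61/(4*((-2*4))) = -61/(4*(-8)) = -61*(-1)/(4*8) = -61/2*(-1/16) = 61/32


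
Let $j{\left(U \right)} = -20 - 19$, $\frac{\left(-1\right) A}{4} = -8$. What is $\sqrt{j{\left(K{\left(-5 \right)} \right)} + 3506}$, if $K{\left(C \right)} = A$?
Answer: $\sqrt{3467} \approx 58.881$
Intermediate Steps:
$A = 32$ ($A = \left(-4\right) \left(-8\right) = 32$)
$K{\left(C \right)} = 32$
$j{\left(U \right)} = -39$ ($j{\left(U \right)} = -20 - 19 = -39$)
$\sqrt{j{\left(K{\left(-5 \right)} \right)} + 3506} = \sqrt{-39 + 3506} = \sqrt{3467}$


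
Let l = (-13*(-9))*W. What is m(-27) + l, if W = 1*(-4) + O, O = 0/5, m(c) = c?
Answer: -495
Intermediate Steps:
O = 0 (O = 0*(⅕) = 0)
W = -4 (W = 1*(-4) + 0 = -4 + 0 = -4)
l = -468 (l = -13*(-9)*(-4) = 117*(-4) = -468)
m(-27) + l = -27 - 468 = -495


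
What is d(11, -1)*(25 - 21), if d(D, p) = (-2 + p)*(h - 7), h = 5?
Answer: 24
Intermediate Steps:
d(D, p) = 4 - 2*p (d(D, p) = (-2 + p)*(5 - 7) = (-2 + p)*(-2) = 4 - 2*p)
d(11, -1)*(25 - 21) = (4 - 2*(-1))*(25 - 21) = (4 + 2)*4 = 6*4 = 24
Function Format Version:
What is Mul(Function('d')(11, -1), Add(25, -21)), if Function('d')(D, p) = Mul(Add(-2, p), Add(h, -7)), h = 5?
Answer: 24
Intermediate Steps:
Function('d')(D, p) = Add(4, Mul(-2, p)) (Function('d')(D, p) = Mul(Add(-2, p), Add(5, -7)) = Mul(Add(-2, p), -2) = Add(4, Mul(-2, p)))
Mul(Function('d')(11, -1), Add(25, -21)) = Mul(Add(4, Mul(-2, -1)), Add(25, -21)) = Mul(Add(4, 2), 4) = Mul(6, 4) = 24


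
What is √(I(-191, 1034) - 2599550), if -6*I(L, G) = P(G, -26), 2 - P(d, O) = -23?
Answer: 5*I*√3743358/6 ≈ 1612.3*I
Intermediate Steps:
P(d, O) = 25 (P(d, O) = 2 - 1*(-23) = 2 + 23 = 25)
I(L, G) = -25/6 (I(L, G) = -⅙*25 = -25/6)
√(I(-191, 1034) - 2599550) = √(-25/6 - 2599550) = √(-15597325/6) = 5*I*√3743358/6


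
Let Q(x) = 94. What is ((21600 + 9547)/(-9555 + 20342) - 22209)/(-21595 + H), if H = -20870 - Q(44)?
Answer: 239537336/459083933 ≈ 0.52177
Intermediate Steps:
H = -20964 (H = -20870 - 1*94 = -20870 - 94 = -20964)
((21600 + 9547)/(-9555 + 20342) - 22209)/(-21595 + H) = ((21600 + 9547)/(-9555 + 20342) - 22209)/(-21595 - 20964) = (31147/10787 - 22209)/(-42559) = (31147*(1/10787) - 22209)*(-1/42559) = (31147/10787 - 22209)*(-1/42559) = -239537336/10787*(-1/42559) = 239537336/459083933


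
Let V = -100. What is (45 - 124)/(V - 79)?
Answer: 79/179 ≈ 0.44134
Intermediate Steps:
(45 - 124)/(V - 79) = (45 - 124)/(-100 - 79) = -79/(-179) = -1/179*(-79) = 79/179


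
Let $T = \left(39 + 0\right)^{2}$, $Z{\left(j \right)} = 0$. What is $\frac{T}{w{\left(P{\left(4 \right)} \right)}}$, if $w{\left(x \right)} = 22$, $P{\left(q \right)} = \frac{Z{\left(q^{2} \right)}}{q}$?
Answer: $\frac{1521}{22} \approx 69.136$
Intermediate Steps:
$P{\left(q \right)} = 0$ ($P{\left(q \right)} = \frac{0}{q} = 0$)
$T = 1521$ ($T = 39^{2} = 1521$)
$\frac{T}{w{\left(P{\left(4 \right)} \right)}} = \frac{1521}{22}$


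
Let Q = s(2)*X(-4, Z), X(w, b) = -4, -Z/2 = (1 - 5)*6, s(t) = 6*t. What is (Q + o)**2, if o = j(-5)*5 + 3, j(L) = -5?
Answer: 4900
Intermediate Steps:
Z = 48 (Z = -2*(1 - 5)*6 = -(-8)*6 = -2*(-24) = 48)
Q = -48 (Q = (6*2)*(-4) = 12*(-4) = -48)
o = -22 (o = -5*5 + 3 = -25 + 3 = -22)
(Q + o)**2 = (-48 - 22)**2 = (-70)**2 = 4900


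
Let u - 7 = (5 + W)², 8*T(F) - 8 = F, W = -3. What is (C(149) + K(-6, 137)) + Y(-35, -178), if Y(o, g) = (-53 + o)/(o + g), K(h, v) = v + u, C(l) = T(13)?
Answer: 257369/1704 ≈ 151.04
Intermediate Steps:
T(F) = 1 + F/8
u = 11 (u = 7 + (5 - 3)² = 7 + 2² = 7 + 4 = 11)
C(l) = 21/8 (C(l) = 1 + (⅛)*13 = 1 + 13/8 = 21/8)
K(h, v) = 11 + v (K(h, v) = v + 11 = 11 + v)
Y(o, g) = (-53 + o)/(g + o)
(C(149) + K(-6, 137)) + Y(-35, -178) = (21/8 + (11 + 137)) + (-53 - 35)/(-178 - 35) = (21/8 + 148) - 88/(-213) = 1205/8 - 1/213*(-88) = 1205/8 + 88/213 = 257369/1704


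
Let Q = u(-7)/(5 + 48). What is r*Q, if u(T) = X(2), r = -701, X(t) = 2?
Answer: -1402/53 ≈ -26.453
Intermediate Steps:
u(T) = 2
Q = 2/53 (Q = 2/(5 + 48) = 2/53 ≈ 0.037736)
r*Q = -701*2/53 = -1402/53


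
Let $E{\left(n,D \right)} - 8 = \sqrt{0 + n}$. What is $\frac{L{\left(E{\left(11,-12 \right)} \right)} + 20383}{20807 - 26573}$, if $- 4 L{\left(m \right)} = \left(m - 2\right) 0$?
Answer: $- \frac{20383}{5766} \approx -3.535$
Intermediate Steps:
$E{\left(n,D \right)} = 8 + \sqrt{n}$ ($E{\left(n,D \right)} = 8 + \sqrt{0 + n} = 8 + \sqrt{n}$)
$L{\left(m \right)} = 0$ ($L{\left(m \right)} = - \frac{\left(m - 2\right) 0}{4} = - \frac{\left(-2 + m\right) 0}{4} = \left(- \frac{1}{4}\right) 0 = 0$)
$\frac{L{\left(E{\left(11,-12 \right)} \right)} + 20383}{20807 - 26573} = \frac{0 + 20383}{20807 - 26573} = \frac{20383}{-5766} = 20383 \left(- \frac{1}{5766}\right) = - \frac{20383}{5766}$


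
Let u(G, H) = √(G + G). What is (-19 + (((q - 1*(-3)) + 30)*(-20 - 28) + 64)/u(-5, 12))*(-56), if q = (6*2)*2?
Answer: 1064 - 74816*I*√10/5 ≈ 1064.0 - 47318.0*I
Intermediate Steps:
u(G, H) = √2*√G (u(G, H) = √(2*G) = √2*√G)
q = 24 (q = 12*2 = 24)
(-19 + (((q - 1*(-3)) + 30)*(-20 - 28) + 64)/u(-5, 12))*(-56) = (-19 + (((24 - 1*(-3)) + 30)*(-20 - 28) + 64)/((√2*√(-5))))*(-56) = (-19 + (((24 + 3) + 30)*(-48) + 64)/((√2*(I*√5))))*(-56) = (-19 + ((27 + 30)*(-48) + 64)/((I*√10)))*(-56) = (-19 + (57*(-48) + 64)*(-I*√10/10))*(-56) = (-19 + (-2736 + 64)*(-I*√10/10))*(-56) = (-19 - (-1336)*I*√10/5)*(-56) = (-19 + 1336*I*√10/5)*(-56) = 1064 - 74816*I*√10/5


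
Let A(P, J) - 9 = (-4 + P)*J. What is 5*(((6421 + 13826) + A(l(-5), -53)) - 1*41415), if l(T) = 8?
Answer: -106855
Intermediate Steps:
A(P, J) = 9 + J*(-4 + P) (A(P, J) = 9 + (-4 + P)*J = 9 + J*(-4 + P))
5*(((6421 + 13826) + A(l(-5), -53)) - 1*41415) = 5*(((6421 + 13826) + (9 - 4*(-53) - 53*8)) - 1*41415) = 5*((20247 + (9 + 212 - 424)) - 41415) = 5*((20247 - 203) - 41415) = 5*(20044 - 41415) = 5*(-21371) = -106855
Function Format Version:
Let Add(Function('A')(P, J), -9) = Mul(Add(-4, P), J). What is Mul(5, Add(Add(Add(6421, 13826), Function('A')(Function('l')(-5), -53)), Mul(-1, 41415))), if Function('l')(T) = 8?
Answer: -106855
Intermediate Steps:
Function('A')(P, J) = Add(9, Mul(J, Add(-4, P))) (Function('A')(P, J) = Add(9, Mul(Add(-4, P), J)) = Add(9, Mul(J, Add(-4, P))))
Mul(5, Add(Add(Add(6421, 13826), Function('A')(Function('l')(-5), -53)), Mul(-1, 41415))) = Mul(5, Add(Add(Add(6421, 13826), Add(9, Mul(-4, -53), Mul(-53, 8))), Mul(-1, 41415))) = Mul(5, Add(Add(20247, Add(9, 212, -424)), -41415)) = Mul(5, Add(Add(20247, -203), -41415)) = Mul(5, Add(20044, -41415)) = Mul(5, -21371) = -106855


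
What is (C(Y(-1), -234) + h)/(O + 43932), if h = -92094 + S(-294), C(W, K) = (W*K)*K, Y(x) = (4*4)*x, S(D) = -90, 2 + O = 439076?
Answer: -161380/80501 ≈ -2.0047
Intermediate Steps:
O = 439074 (O = -2 + 439076 = 439074)
Y(x) = 16*x
C(W, K) = W*K² (C(W, K) = (K*W)*K = W*K²)
h = -92184 (h = -92094 - 90 = -92184)
(C(Y(-1), -234) + h)/(O + 43932) = ((16*(-1))*(-234)² - 92184)/(439074 + 43932) = (-16*54756 - 92184)/483006 = (-876096 - 92184)*(1/483006) = -968280*1/483006 = -161380/80501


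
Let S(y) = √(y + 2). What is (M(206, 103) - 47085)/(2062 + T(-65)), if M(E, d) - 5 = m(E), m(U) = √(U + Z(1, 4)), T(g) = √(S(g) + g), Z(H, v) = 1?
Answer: -(47080 - 3*√23)/(2062 + √(-65 + 3*I*√7)) ≈ -22.819 + 0.089366*I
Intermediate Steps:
S(y) = √(2 + y)
T(g) = √(g + √(2 + g)) (T(g) = √(√(2 + g) + g) = √(g + √(2 + g)))
m(U) = √(1 + U) (m(U) = √(U + 1) = √(1 + U))
M(E, d) = 5 + √(1 + E)
(M(206, 103) - 47085)/(2062 + T(-65)) = ((5 + √(1 + 206)) - 47085)/(2062 + √(-65 + √(2 - 65))) = ((5 + √207) - 47085)/(2062 + √(-65 + √(-63))) = ((5 + 3*√23) - 47085)/(2062 + √(-65 + 3*I*√7)) = (-47080 + 3*√23)/(2062 + √(-65 + 3*I*√7))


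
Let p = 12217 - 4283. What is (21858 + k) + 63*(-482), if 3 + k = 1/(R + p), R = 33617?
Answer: -353640560/41551 ≈ -8511.0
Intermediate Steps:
p = 7934
k = -124652/41551 (k = -3 + 1/(33617 + 7934) = -3 + 1/41551 = -124652/41551 ≈ -3.0000)
(21858 + k) + 63*(-482) = (21858 - 124652/41551) + 63*(-482) = 908097106/41551 - 30366 = -353640560/41551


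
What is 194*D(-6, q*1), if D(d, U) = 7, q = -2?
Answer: 1358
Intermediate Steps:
194*D(-6, q*1) = 194*7 = 1358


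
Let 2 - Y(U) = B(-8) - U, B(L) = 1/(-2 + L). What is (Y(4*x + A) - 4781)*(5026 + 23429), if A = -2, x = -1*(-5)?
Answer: -270942819/2 ≈ -1.3547e+8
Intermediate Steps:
x = 5
Y(U) = 21/10 + U (Y(U) = 2 - (1/(-2 - 8) - U) = 2 - (1/(-10) - U) = 2 - (-1/10 - U) = 2 + (1/10 + U) = 21/10 + U)
(Y(4*x + A) - 4781)*(5026 + 23429) = ((21/10 + (4*5 - 2)) - 4781)*(5026 + 23429) = ((21/10 + (20 - 2)) - 4781)*28455 = ((21/10 + 18) - 4781)*28455 = (201/10 - 4781)*28455 = -47609/10*28455 = -270942819/2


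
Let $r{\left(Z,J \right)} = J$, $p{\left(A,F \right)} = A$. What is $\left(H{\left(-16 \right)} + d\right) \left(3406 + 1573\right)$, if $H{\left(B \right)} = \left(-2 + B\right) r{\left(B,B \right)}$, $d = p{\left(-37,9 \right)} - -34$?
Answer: $1419015$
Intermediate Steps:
$d = -3$ ($d = -37 - -34 = -37 + 34 = -3$)
$H{\left(B \right)} = B \left(-2 + B\right)$ ($H{\left(B \right)} = \left(-2 + B\right) B = B \left(-2 + B\right)$)
$\left(H{\left(-16 \right)} + d\right) \left(3406 + 1573\right) = \left(- 16 \left(-2 - 16\right) - 3\right) \left(3406 + 1573\right) = \left(\left(-16\right) \left(-18\right) - 3\right) 4979 = \left(288 - 3\right) 4979 = 285 \cdot 4979 = 1419015$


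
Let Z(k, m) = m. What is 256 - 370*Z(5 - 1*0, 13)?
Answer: -4554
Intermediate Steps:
256 - 370*Z(5 - 1*0, 13) = 256 - 370*13 = 256 - 4810 = -4554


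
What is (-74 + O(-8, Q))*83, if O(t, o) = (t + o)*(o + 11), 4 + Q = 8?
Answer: -11122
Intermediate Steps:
Q = 4 (Q = -4 + 8 = 4)
O(t, o) = (11 + o)*(o + t) (O(t, o) = (o + t)*(11 + o) = (11 + o)*(o + t))
(-74 + O(-8, Q))*83 = (-74 + (4² + 11*4 + 11*(-8) + 4*(-8)))*83 = (-74 + (16 + 44 - 88 - 32))*83 = (-74 - 60)*83 = -134*83 = -11122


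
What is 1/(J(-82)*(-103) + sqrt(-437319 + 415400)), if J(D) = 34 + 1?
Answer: -3605/13017944 - I*sqrt(21919)/13017944 ≈ -0.00027693 - 1.1373e-5*I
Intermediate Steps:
J(D) = 35
1/(J(-82)*(-103) + sqrt(-437319 + 415400)) = 1/(35*(-103) + sqrt(-437319 + 415400)) = 1/(-3605 + sqrt(-21919)) = 1/(-3605 + I*sqrt(21919))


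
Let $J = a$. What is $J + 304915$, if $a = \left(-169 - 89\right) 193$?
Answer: $255121$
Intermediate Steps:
$a = -49794$ ($a = \left(-258\right) 193 = -49794$)
$J = -49794$
$J + 304915 = -49794 + 304915 = 255121$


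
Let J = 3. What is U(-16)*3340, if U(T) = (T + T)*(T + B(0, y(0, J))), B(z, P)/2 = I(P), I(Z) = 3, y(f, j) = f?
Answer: 1068800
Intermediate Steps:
B(z, P) = 6 (B(z, P) = 2*3 = 6)
U(T) = 2*T*(6 + T) (U(T) = (T + T)*(T + 6) = (2*T)*(6 + T) = 2*T*(6 + T))
U(-16)*3340 = (2*(-16)*(6 - 16))*3340 = (2*(-16)*(-10))*3340 = 320*3340 = 1068800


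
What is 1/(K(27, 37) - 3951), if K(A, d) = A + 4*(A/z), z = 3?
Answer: -1/3888 ≈ -0.00025720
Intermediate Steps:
K(A, d) = 7*A/3 (K(A, d) = A + 4*(A/3) = A + 4*A/3 = 7*A/3)
1/(K(27, 37) - 3951) = 1/((7/3)*27 - 3951) = 1/(63 - 3951) = 1/(-3888) = -1/3888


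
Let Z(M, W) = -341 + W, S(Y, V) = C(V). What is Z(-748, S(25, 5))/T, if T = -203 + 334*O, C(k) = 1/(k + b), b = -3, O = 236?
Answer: -227/52414 ≈ -0.0043309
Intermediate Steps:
C(k) = 1/(-3 + k) (C(k) = 1/(k - 3) = 1/(-3 + k))
S(Y, V) = 1/(-3 + V)
T = 78621 (T = -203 + 334*236 = -203 + 78824 = 78621)
Z(-748, S(25, 5))/T = (-341 + 1/(-3 + 5))/78621 = (-341 + 1/2)*(1/78621) = (-341 + ½)*(1/78621) = -681/2*1/78621 = -227/52414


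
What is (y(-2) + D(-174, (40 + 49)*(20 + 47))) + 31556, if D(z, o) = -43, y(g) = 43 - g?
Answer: 31558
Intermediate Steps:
(y(-2) + D(-174, (40 + 49)*(20 + 47))) + 31556 = ((43 - 1*(-2)) - 43) + 31556 = ((43 + 2) - 43) + 31556 = (45 - 43) + 31556 = 2 + 31556 = 31558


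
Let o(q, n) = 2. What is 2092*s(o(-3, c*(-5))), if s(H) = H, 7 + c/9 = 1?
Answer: 4184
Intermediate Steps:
c = -54 (c = -63 + 9*1 = -63 + 9 = -54)
2092*s(o(-3, c*(-5))) = 2092*2 = 4184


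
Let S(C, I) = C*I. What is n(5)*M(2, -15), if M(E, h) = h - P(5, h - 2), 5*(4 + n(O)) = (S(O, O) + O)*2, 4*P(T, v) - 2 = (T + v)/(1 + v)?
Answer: -251/2 ≈ -125.50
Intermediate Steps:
P(T, v) = ½ + (T + v)/(4*(1 + v)) (P(T, v) = ½ + ((T + v)/(1 + v))/4 = ½ + (T + v)/(4*(1 + v)))
n(O) = -4 + 2*O/5 + 2*O²/5 (n(O) = -4 + ((O*O + O)*2)/5 = -4 + ((O² + O)*2)/5 = -4 + ((O + O²)*2)/5 = -4 + (2*O + 2*O²)/5 = -4 + (2*O/5 + 2*O²/5) = -4 + 2*O/5 + 2*O²/5)
M(E, h) = h - (1 + 3*h)/(4*(-1 + h)) (M(E, h) = h - (2 + 5 + 3*(h - 2))/(4*(1 + (h - 2))) = h - (2 + 5 + 3*(-2 + h))/(4*(1 + (-2 + h))) = h - (2 + 5 + (-6 + 3*h))/(4*(-1 + h)) = h - (1 + 3*h)/(4*(-1 + h)))
n(5)*M(2, -15) = (-4 + (⅖)*5 + (⅖)*5²)*((-1 - 7*(-15) + 4*(-15)²)/(4*(-1 - 15))) = (-4 + 2 + (⅖)*25)*((¼)*(-1 + 105 + 4*225)/(-16)) = (-4 + 2 + 10)*((¼)*(-1/16)*(-1 + 105 + 900)) = 8*((¼)*(-1/16)*1004) = 8*(-251/16) = -251/2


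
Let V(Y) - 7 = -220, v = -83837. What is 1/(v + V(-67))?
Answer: -1/84050 ≈ -1.1898e-5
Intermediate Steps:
V(Y) = -213 (V(Y) = 7 - 220 = -213)
1/(v + V(-67)) = 1/(-83837 - 213) = 1/(-84050) = -1/84050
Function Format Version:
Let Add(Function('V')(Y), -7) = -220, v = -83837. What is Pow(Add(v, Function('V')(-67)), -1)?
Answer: Rational(-1, 84050) ≈ -1.1898e-5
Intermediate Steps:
Function('V')(Y) = -213 (Function('V')(Y) = Add(7, -220) = -213)
Pow(Add(v, Function('V')(-67)), -1) = Pow(Add(-83837, -213), -1) = Pow(-84050, -1) = Rational(-1, 84050)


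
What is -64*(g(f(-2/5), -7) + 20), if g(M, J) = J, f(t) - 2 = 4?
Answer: -832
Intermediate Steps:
f(t) = 6 (f(t) = 2 + 4 = 6)
-64*(g(f(-2/5), -7) + 20) = -64*(-7 + 20) = -64*13 = -832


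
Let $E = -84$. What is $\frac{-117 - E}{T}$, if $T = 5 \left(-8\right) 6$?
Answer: $\frac{11}{80} \approx 0.1375$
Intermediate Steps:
$T = -240$ ($T = \left(-40\right) 6 = -240$)
$\frac{-117 - E}{T} = \frac{-117 - -84}{-240} = \left(-117 + 84\right) \left(- \frac{1}{240}\right) = \left(-33\right) \left(- \frac{1}{240}\right) = \frac{11}{80}$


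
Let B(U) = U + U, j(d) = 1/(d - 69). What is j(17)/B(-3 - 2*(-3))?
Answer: -1/312 ≈ -0.0032051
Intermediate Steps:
j(d) = 1/(-69 + d)
B(U) = 2*U
j(17)/B(-3 - 2*(-3)) = 1/((-69 + 17)*((2*(-3 - 2*(-3))))) = 1/((-52)*((2*(-3 + 6)))) = -1/(52*(2*3)) = -1/52/6 = -1/52*⅙ = -1/312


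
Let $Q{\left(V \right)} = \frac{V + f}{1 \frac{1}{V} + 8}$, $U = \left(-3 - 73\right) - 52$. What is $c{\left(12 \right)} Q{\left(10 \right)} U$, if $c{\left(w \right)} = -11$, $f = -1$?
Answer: $\frac{14080}{9} \approx 1564.4$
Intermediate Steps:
$U = -128$ ($U = -76 - 52 = -128$)
$Q{\left(V \right)} = \frac{-1 + V}{8 + \frac{1}{V}}$ ($Q{\left(V \right)} = \frac{V - 1}{1 \frac{1}{V} + 8} = \frac{-1 + V}{\frac{1}{V} + 8} = \frac{-1 + V}{8 + \frac{1}{V}}$)
$c{\left(12 \right)} Q{\left(10 \right)} U = - 11 \frac{10 \left(-1 + 10\right)}{1 + 8 \cdot 10} \left(-128\right) = - 11 \cdot 10 \frac{1}{1 + 80} \cdot 9 \left(-128\right) = - 11 \cdot 10 \cdot \frac{1}{81} \cdot 9 \left(-128\right) = \left(-11\right) \frac{10}{9} \left(-128\right) = \left(- \frac{110}{9}\right) \left(-128\right) = \frac{14080}{9}$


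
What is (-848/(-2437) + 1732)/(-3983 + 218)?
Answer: -1407244/3058435 ≈ -0.46012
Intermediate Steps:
(-848/(-2437) + 1732)/(-3983 + 218) = (-848*(-1/2437) + 1732)/(-3765) = (848/2437 + 1732)*(-1/3765) = (4221732/2437)*(-1/3765) = -1407244/3058435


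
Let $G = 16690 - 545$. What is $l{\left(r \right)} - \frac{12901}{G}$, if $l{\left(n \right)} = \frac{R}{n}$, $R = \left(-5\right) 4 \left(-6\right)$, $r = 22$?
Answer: $\frac{826789}{177595} \approx 4.6555$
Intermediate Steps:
$G = 16145$
$R = 120$ ($R = \left(-20\right) \left(-6\right) = 120$)
$l{\left(n \right)} = \frac{120}{n}$
$l{\left(r \right)} - \frac{12901}{G} = \frac{120}{22} - \frac{12901}{16145} = 120 \cdot \frac{1}{22} - \frac{12901}{16145} = \frac{60}{11} - \frac{12901}{16145} = \frac{826789}{177595}$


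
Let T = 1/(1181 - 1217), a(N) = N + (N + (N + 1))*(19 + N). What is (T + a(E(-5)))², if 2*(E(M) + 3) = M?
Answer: 25593481/1296 ≈ 19748.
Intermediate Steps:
E(M) = -3 + M/2
a(N) = N + (1 + 2*N)*(19 + N) (a(N) = N + (N + (1 + N))*(19 + N) = N + (1 + 2*N)*(19 + N))
T = -1/36 (T = 1/(-36) = -1/36 ≈ -0.027778)
(T + a(E(-5)))² = (-1/36 + (19 + 2*(-3 + (½)*(-5))² + 40*(-3 + (½)*(-5))))² = (-1/36 + (19 + 2*(-3 - 5/2)² + 40*(-3 - 5/2)))² = (-1/36 + (19 + 2*(-11/2)² + 40*(-11/2)))² = (-1/36 + (19 + 2*(121/4) - 220))² = (-1/36 + (19 + 121/2 - 220))² = (-1/36 - 281/2)² = (-5059/36)² = 25593481/1296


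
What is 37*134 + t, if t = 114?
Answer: 5072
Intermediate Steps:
37*134 + t = 37*134 + 114 = 4958 + 114 = 5072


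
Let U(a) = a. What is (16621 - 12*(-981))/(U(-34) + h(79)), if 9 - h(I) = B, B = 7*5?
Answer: -28393/60 ≈ -473.22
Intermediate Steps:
B = 35
h(I) = -26 (h(I) = 9 - 1*35 = 9 - 35 = -26)
(16621 - 12*(-981))/(U(-34) + h(79)) = (16621 - 12*(-981))/(-34 - 26) = (16621 + 11772)/(-60) = 28393*(-1/60) = -28393/60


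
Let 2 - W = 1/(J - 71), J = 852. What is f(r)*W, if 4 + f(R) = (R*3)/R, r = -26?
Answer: -1561/781 ≈ -1.9987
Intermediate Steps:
W = 1561/781 (W = 2 - 1/(852 - 71) = 2 - 1/781 = 1561/781 ≈ 1.9987)
f(R) = -1 (f(R) = -4 + (R*3)/R = -4 + (3*R)/R = -4 + 3 = -1)
f(r)*W = -1*1561/781 = -1561/781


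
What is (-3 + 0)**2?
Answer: 9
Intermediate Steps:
(-3 + 0)**2 = (-3)**2 = 9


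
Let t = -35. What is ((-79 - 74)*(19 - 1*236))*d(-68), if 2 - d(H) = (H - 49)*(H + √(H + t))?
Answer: -264080754 + 3884517*I*√103 ≈ -2.6408e+8 + 3.9424e+7*I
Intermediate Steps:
d(H) = 2 - (-49 + H)*(H + √(-35 + H)) (d(H) = 2 - (H - 49)*(H + √(H - 35)) = 2 - (-49 + H)*(H + √(-35 + H)))
((-79 - 74)*(19 - 1*236))*d(-68) = ((-79 - 74)*(19 - 1*236))*(2 - 1*(-68)² + 49*(-68) + 49*√(-35 - 68) - 1*(-68)*√(-35 - 68)) = (-153*(19 - 236))*(2 - 1*4624 - 3332 + 49*√(-103) - 1*(-68)*√(-103)) = (-153*(-217))*(2 - 4624 - 3332 + 49*(I*√103) - 1*(-68)*I*√103) = 33201*(2 - 4624 - 3332 + 49*I*√103 + 68*I*√103) = 33201*(-7954 + 117*I*√103) = -264080754 + 3884517*I*√103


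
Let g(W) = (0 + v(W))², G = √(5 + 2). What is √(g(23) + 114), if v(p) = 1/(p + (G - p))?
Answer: √5593/7 ≈ 10.684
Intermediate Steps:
G = √7 ≈ 2.6458
v(p) = √7/7 (v(p) = 1/(p + (√7 - p)) = 1/(√7) = √7/7)
g(W) = ⅐ (g(W) = (0 + √7/7)² = (√7/7)² = ⅐)
√(g(23) + 114) = √(⅐ + 114) = √(799/7) = √5593/7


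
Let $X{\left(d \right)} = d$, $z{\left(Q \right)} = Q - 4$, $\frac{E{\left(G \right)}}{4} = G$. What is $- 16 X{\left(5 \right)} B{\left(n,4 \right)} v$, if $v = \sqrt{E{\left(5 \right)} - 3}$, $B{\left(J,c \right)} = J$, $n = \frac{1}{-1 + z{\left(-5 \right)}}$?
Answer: $8 \sqrt{17} \approx 32.985$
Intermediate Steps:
$E{\left(G \right)} = 4 G$
$z{\left(Q \right)} = -4 + Q$
$n = - \frac{1}{10}$ ($n = \frac{1}{-1 - 9} = \frac{1}{-10} = - \frac{1}{10} \approx -0.1$)
$v = \sqrt{17}$ ($v = \sqrt{4 \cdot 5 - 3} = \sqrt{20 - 3} = \sqrt{17} \approx 4.1231$)
$- 16 X{\left(5 \right)} B{\left(n,4 \right)} v = \left(-16\right) 5 \left(- \frac{\sqrt{17}}{10}\right) = - 80 \left(- \frac{\sqrt{17}}{10}\right) = 8 \sqrt{17}$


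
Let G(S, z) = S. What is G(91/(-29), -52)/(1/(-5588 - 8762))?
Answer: 1305850/29 ≈ 45029.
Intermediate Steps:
G(91/(-29), -52)/(1/(-5588 - 8762)) = (91/(-29))/(1/(-5588 - 8762)) = (91*(-1/29))/(1/(-14350)) = -91/(29*(-1/14350)) = -91/29*(-14350) = 1305850/29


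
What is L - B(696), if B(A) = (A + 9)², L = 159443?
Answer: -337582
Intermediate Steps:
B(A) = (9 + A)²
L - B(696) = 159443 - (9 + 696)² = 159443 - 1*705² = 159443 - 1*497025 = 159443 - 497025 = -337582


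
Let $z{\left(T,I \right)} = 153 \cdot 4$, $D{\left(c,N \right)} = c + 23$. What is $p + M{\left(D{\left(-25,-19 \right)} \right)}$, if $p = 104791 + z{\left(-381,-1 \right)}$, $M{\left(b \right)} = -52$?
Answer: $105351$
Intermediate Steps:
$D{\left(c,N \right)} = 23 + c$
$z{\left(T,I \right)} = 612$
$p = 105403$ ($p = 104791 + 612 = 105403$)
$p + M{\left(D{\left(-25,-19 \right)} \right)} = 105403 - 52 = 105351$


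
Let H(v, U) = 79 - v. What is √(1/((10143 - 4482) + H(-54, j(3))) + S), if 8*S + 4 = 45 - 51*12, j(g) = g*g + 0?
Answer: 23*I*√18117838/11588 ≈ 8.4484*I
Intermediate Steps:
j(g) = g² (j(g) = g² + 0 = g²)
S = -571/8 (S = -½ + (45 - 51*12)/8 = -½ + (45 - 612)/8 = -½ + (⅛)*(-567) = -½ - 567/8 = -571/8 ≈ -71.375)
√(1/((10143 - 4482) + H(-54, j(3))) + S) = √(1/((10143 - 4482) + (79 - 1*(-54))) - 571/8) = √(1/(5661 + (79 + 54)) - 571/8) = √(1/(5661 + 133) - 571/8) = √(1/5794 - 571/8) = √(-1654183/23176) = 23*I*√18117838/11588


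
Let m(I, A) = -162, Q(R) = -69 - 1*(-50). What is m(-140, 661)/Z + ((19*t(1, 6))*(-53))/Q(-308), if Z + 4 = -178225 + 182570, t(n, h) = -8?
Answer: -613582/1447 ≈ -424.04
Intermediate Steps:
Q(R) = -19 (Q(R) = -69 + 50 = -19)
Z = 4341 (Z = -4 + (-178225 + 182570) = -4 + 4345 = 4341)
m(-140, 661)/Z + ((19*t(1, 6))*(-53))/Q(-308) = -162/4341 + ((19*(-8))*(-53))/(-19) = -162*1/4341 - 152*(-53)*(-1/19) = -54/1447 + 8056*(-1/19) = -54/1447 - 424 = -613582/1447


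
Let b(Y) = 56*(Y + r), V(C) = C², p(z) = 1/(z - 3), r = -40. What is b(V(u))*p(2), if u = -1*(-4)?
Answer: 1344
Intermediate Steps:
p(z) = 1/(-3 + z)
u = 4
b(Y) = -2240 + 56*Y (b(Y) = 56*(Y - 40) = 56*(-40 + Y) = -2240 + 56*Y)
b(V(u))*p(2) = (-2240 + 56*4²)/(-3 + 2) = (-2240 + 56*16)/(-1) = (-2240 + 896)*(-1) = -1344*(-1) = 1344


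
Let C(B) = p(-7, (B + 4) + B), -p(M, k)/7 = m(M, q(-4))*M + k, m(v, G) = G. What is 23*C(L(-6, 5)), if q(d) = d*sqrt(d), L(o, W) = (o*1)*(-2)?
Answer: -4508 - 9016*I ≈ -4508.0 - 9016.0*I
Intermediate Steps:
L(o, W) = -2*o (L(o, W) = o*(-2) = -2*o)
q(d) = d**(3/2)
p(M, k) = -7*k + 56*I*M (p(M, k) = -7*((-4)**(3/2)*M + k) = -7*((-8*I)*M + k) = -7*(-8*I*M + k) = -7*(k - 8*I*M) = -7*k + 56*I*M)
C(B) = -28 - 392*I - 14*B (C(B) = -7*((B + 4) + B) + 56*I*(-7) = -7*((4 + B) + B) - 392*I = -7*(4 + 2*B) - 392*I = (-28 - 14*B) - 392*I = -28 - 392*I - 14*B)
23*C(L(-6, 5)) = 23*(-28 - 392*I - (-28)*(-6)) = 23*(-28 - 392*I - 14*12) = 23*(-28 - 392*I - 168) = 23*(-196 - 392*I) = -4508 - 9016*I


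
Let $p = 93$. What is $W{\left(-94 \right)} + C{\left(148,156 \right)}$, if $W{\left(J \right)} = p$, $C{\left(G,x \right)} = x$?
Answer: $249$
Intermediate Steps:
$W{\left(J \right)} = 93$
$W{\left(-94 \right)} + C{\left(148,156 \right)} = 93 + 156 = 249$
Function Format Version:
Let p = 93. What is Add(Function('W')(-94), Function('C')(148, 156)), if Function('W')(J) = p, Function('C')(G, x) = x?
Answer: 249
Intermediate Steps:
Function('W')(J) = 93
Add(Function('W')(-94), Function('C')(148, 156)) = Add(93, 156) = 249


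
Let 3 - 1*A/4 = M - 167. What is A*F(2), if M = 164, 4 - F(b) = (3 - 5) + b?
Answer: 96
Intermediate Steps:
F(b) = 6 - b (F(b) = 4 - ((3 - 5) + b) = 4 - (-2 + b) = 4 + (2 - b) = 6 - b)
A = 24 (A = 12 - 4*(164 - 167) = 12 - 4*(-3) = 12 + 12 = 24)
A*F(2) = 24*(6 - 1*2) = 24*(6 - 2) = 24*4 = 96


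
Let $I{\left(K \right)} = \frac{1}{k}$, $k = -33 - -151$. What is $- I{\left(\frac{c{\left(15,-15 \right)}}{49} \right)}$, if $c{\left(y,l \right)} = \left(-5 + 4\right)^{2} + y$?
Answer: $- \frac{1}{118} \approx -0.0084746$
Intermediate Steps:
$c{\left(y,l \right)} = 1 + y$ ($c{\left(y,l \right)} = \left(-1\right)^{2} + y = 1 + y$)
$k = 118$ ($k = -33 + 151 = 118$)
$I{\left(K \right)} = \frac{1}{118}$
$- I{\left(\frac{c{\left(15,-15 \right)}}{49} \right)} = \left(-1\right) \frac{1}{118} = - \frac{1}{118}$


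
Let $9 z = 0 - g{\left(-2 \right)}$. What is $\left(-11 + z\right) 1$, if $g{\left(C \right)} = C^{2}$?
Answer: $- \frac{103}{9} \approx -11.444$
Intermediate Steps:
$z = - \frac{4}{9}$ ($z = \frac{0 - \left(-2\right)^{2}}{9} = \frac{0 - 4}{9} = \frac{1}{9} \left(-4\right) = - \frac{4}{9} \approx -0.44444$)
$\left(-11 + z\right) 1 = \left(-11 - \frac{4}{9}\right) 1 = \left(- \frac{103}{9}\right) 1 = - \frac{103}{9}$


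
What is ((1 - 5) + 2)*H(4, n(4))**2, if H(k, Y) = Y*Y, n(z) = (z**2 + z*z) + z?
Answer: -3359232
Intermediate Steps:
n(z) = z + 2*z**2 (n(z) = (z**2 + z**2) + z = 2*z**2 + z = z + 2*z**2)
H(k, Y) = Y**2
((1 - 5) + 2)*H(4, n(4))**2 = ((1 - 5) + 2)*((4*(1 + 2*4))**2)**2 = (-4 + 2)*((4*(1 + 8))**2)**2 = -2*((4*9)**2)**2 = -2*(36**2)**2 = -2*1296**2 = -2*1679616 = -3359232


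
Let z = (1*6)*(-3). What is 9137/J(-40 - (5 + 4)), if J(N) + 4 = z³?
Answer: -9137/5836 ≈ -1.5656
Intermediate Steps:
z = -18 (z = 6*(-3) = -18)
J(N) = -5836 (J(N) = -4 + (-18)³ = -4 - 5832 = -5836)
9137/J(-40 - (5 + 4)) = 9137/(-5836) = 9137*(-1/5836) = -9137/5836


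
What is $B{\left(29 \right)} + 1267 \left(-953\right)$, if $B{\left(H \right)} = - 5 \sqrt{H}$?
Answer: $-1207451 - 5 \sqrt{29} \approx -1.2075 \cdot 10^{6}$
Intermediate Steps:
$B{\left(29 \right)} + 1267 \left(-953\right) = - 5 \sqrt{29} + 1267 \left(-953\right) = - 5 \sqrt{29} - 1207451 = -1207451 - 5 \sqrt{29}$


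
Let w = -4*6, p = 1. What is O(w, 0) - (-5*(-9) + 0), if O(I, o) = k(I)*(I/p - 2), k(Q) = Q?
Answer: 579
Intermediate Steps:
w = -24
O(I, o) = I*(-2 + I) (O(I, o) = I*(I/1 - 2) = I*(I*1 - 2) = I*(I - 2) = I*(-2 + I))
O(w, 0) - (-5*(-9) + 0) = -24*(-2 - 24) - (-5*(-9) + 0) = -24*(-26) - (45 + 0) = 624 - 1*45 = 624 - 45 = 579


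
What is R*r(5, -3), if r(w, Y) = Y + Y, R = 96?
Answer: -576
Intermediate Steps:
r(w, Y) = 2*Y
R*r(5, -3) = 96*(2*(-3)) = 96*(-6) = -576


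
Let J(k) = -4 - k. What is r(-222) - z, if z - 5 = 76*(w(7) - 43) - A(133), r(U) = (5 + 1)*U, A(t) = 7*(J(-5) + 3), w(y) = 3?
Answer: 1731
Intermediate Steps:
A(t) = 28 (A(t) = 7*((-4 - 1*(-5)) + 3) = 7*((-4 + 5) + 3) = 7*(1 + 3) = 7*4 = 28)
r(U) = 6*U
z = -3063 (z = 5 + (76*(3 - 43) - 1*28) = 5 + (76*(-40) - 28) = 5 + (-3040 - 28) = 5 - 3068 = -3063)
r(-222) - z = 6*(-222) - 1*(-3063) = -1332 + 3063 = 1731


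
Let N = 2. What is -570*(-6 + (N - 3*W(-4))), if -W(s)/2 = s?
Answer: 15960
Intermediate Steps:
W(s) = -2*s
-570*(-6 + (N - 3*W(-4))) = -570*(-6 + (2 - (-6)*(-4))) = -570*(-6 + (2 - 3*8)) = -570*(-6 + (2 - 24)) = -570*(-6 - 22) = -570*(-28) = 15960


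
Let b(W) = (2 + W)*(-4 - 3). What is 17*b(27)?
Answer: -3451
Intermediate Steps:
b(W) = -14 - 7*W (b(W) = (2 + W)*(-7) = -14 - 7*W)
17*b(27) = 17*(-14 - 7*27) = 17*(-14 - 189) = 17*(-203) = -3451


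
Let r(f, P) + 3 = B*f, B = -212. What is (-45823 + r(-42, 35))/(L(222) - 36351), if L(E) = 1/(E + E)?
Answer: 16393368/16139843 ≈ 1.0157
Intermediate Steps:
L(E) = 1/(2*E)
r(f, P) = -3 - 212*f
(-45823 + r(-42, 35))/(L(222) - 36351) = (-45823 + (-3 - 212*(-42)))/((1/2)/222 - 36351) = (-45823 + (-3 + 8904))/((1/2)*(1/222) - 36351) = (-45823 + 8901)/(1/444 - 36351) = -36922/(-16139843/444) = -36922*(-444/16139843) = 16393368/16139843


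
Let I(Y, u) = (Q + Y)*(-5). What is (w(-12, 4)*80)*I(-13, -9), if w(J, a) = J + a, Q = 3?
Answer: -32000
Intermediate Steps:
I(Y, u) = -15 - 5*Y (I(Y, u) = (3 + Y)*(-5) = -15 - 5*Y)
(w(-12, 4)*80)*I(-13, -9) = ((-12 + 4)*80)*(-15 - 5*(-13)) = (-8*80)*(-15 + 65) = -640*50 = -32000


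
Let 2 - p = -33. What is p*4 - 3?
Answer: 137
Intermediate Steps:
p = 35 (p = 2 - 1*(-33) = 2 + 33 = 35)
p*4 - 3 = 35*4 - 3 = 140 - 3 = 137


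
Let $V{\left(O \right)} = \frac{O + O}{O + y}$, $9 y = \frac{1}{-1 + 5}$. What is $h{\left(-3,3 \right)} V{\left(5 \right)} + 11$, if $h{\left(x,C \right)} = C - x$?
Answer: $\frac{4151}{181} \approx 22.934$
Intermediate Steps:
$y = \frac{1}{36}$ ($y = \frac{1}{9 \left(-1 + 5\right)} = \frac{1}{9 \cdot 4} = \frac{1}{9} \cdot \frac{1}{4} = \frac{1}{36} \approx 0.027778$)
$V{\left(O \right)} = \frac{2 O}{\frac{1}{36} + O}$ ($V{\left(O \right)} = \frac{O + O}{O + \frac{1}{36}} = \frac{2 O}{\frac{1}{36} + O}$)
$h{\left(-3,3 \right)} V{\left(5 \right)} + 11 = \left(3 - -3\right) 72 \cdot 5 \frac{1}{1 + 36 \cdot 5} + 11 = \left(3 + 3\right) 72 \cdot 5 \frac{1}{1 + 180} + 11 = 6 \cdot 72 \cdot 5 \cdot \frac{1}{181} + 11 = 6 \cdot \frac{360}{181} + 11 = \frac{2160}{181} + 11 = \frac{4151}{181}$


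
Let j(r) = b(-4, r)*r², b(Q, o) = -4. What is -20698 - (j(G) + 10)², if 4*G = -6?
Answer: -20699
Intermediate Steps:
G = -3/2 (G = (¼)*(-6) = -3/2 ≈ -1.5000)
j(r) = -4*r²
-20698 - (j(G) + 10)² = -20698 - (-4*(-3/2)² + 10)² = -20698 - (-4*9/4 + 10)² = -20698 - (-9 + 10)² = -20698 - 1*1² = -20698 - 1*1 = -20698 - 1 = -20699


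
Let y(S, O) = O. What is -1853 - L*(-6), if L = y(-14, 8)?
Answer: -1805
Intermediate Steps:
L = 8
-1853 - L*(-6) = -1853 - 8*(-6) = -1853 - 1*(-48) = -1853 + 48 = -1805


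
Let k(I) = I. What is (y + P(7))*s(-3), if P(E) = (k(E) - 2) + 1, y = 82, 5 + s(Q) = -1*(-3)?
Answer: -176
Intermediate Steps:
s(Q) = -2 (s(Q) = -5 - 1*(-3) = -5 + 3 = -2)
P(E) = -1 + E (P(E) = (E - 2) + 1 = (-2 + E) + 1 = -1 + E)
(y + P(7))*s(-3) = (82 + (-1 + 7))*(-2) = (82 + 6)*(-2) = 88*(-2) = -176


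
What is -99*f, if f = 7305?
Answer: -723195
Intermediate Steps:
-99*f = -99*7305 = -723195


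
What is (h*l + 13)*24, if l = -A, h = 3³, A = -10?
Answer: 6792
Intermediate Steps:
h = 27
l = 10 (l = -1*(-10) = 10)
(h*l + 13)*24 = (27*10 + 13)*24 = (270 + 13)*24 = 283*24 = 6792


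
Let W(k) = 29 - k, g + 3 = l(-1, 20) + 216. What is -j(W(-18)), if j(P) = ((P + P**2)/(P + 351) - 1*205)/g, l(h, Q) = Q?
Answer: 39667/46367 ≈ 0.85550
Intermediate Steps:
g = 233 (g = -3 + (20 + 216) = -3 + 236 = 233)
j(P) = -205/233 + (P + P**2)/(233*(351 + P)) (j(P) = ((P + P**2)/(P + 351) - 1*205)/233 = ((P + P**2)/(351 + P) - 205)*(1/233) = (-205 + (P + P**2)/(351 + P))*(1/233) = -205/233 + (P + P**2)/(233*(351 + P)))
-j(W(-18)) = -(-71955 + (29 - 1*(-18))**2 - 204*(29 - 1*(-18)))/(233*(351 + (29 - 1*(-18)))) = -(-71955 + (29 + 18)**2 - 204*(29 + 18))/(233*(351 + (29 + 18))) = -(-71955 + 47**2 - 204*47)/(233*(351 + 47)) = -(-71955 + 2209 - 9588)/(233*398) = -(-79334)/(233*398) = -1*(-39667/46367) = 39667/46367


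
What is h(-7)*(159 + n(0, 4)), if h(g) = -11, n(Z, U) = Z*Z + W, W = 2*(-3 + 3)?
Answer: -1749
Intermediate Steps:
W = 0 (W = 2*0 = 0)
n(Z, U) = Z² (n(Z, U) = Z*Z + 0 = Z² + 0 = Z²)
h(-7)*(159 + n(0, 4)) = -11*(159 + 0²) = -11*(159 + 0) = -11*159 = -1749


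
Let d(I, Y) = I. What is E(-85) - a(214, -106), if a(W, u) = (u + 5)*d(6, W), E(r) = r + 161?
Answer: 682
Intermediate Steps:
E(r) = 161 + r
a(W, u) = 30 + 6*u (a(W, u) = (u + 5)*6 = (5 + u)*6 = 30 + 6*u)
E(-85) - a(214, -106) = (161 - 85) - (30 + 6*(-106)) = 76 - (30 - 636) = 76 - 1*(-606) = 76 + 606 = 682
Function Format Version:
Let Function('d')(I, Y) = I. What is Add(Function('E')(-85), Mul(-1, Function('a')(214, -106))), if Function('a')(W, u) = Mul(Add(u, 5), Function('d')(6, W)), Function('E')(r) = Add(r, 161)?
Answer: 682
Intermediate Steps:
Function('E')(r) = Add(161, r)
Function('a')(W, u) = Add(30, Mul(6, u)) (Function('a')(W, u) = Mul(Add(u, 5), 6) = Mul(Add(5, u), 6) = Add(30, Mul(6, u)))
Add(Function('E')(-85), Mul(-1, Function('a')(214, -106))) = Add(Add(161, -85), Mul(-1, Add(30, Mul(6, -106)))) = Add(76, Mul(-1, Add(30, -636))) = Add(76, Mul(-1, -606)) = Add(76, 606) = 682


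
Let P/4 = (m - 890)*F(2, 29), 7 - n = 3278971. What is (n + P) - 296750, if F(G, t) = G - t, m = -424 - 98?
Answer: -3423218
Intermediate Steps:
n = -3278964 (n = 7 - 1*3278971 = 7 - 3278971 = -3278964)
m = -522
P = 152496 (P = 4*((-522 - 890)*(2 - 1*29)) = 4*(-1412*(2 - 29)) = 4*(-1412*(-27)) = 4*38124 = 152496)
(n + P) - 296750 = (-3278964 + 152496) - 296750 = -3126468 - 296750 = -3423218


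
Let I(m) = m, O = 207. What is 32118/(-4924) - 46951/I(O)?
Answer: -118917575/509634 ≈ -233.34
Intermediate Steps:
32118/(-4924) - 46951/I(O) = 32118/(-4924) - 46951/207 = 32118*(-1/4924) - 46951*1/207 = -16059/2462 - 46951/207 = -118917575/509634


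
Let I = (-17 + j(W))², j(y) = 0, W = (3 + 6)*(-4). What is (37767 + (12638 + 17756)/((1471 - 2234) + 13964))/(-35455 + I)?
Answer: -498592561/464226366 ≈ -1.0740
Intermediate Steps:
W = -36 (W = 9*(-4) = -36)
I = 289 (I = (-17 + 0)² = (-17)² = 289)
(37767 + (12638 + 17756)/((1471 - 2234) + 13964))/(-35455 + I) = (37767 + (12638 + 17756)/((1471 - 2234) + 13964))/(-35455 + 289) = (37767 + 30394/(-763 + 13964))/(-35166) = (37767 + 30394/13201)*(-1/35166) = (498592561/13201)*(-1/35166) = -498592561/464226366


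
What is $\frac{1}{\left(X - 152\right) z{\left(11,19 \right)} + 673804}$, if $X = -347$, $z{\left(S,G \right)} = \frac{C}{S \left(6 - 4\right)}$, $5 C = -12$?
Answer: $\frac{55}{37062214} \approx 1.484 \cdot 10^{-6}$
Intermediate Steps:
$C = - \frac{12}{5}$ ($C = \frac{1}{5} \left(-12\right) = - \frac{12}{5} \approx -2.4$)
$z{\left(S,G \right)} = - \frac{6}{5 S}$ ($z{\left(S,G \right)} = - \frac{12}{5 S \left(6 - 4\right)} = - \frac{12}{5 S 2} = - \frac{12}{5 \cdot 2 S} = - \frac{12 \frac{1}{2 S}}{5} = - \frac{6}{5 S}$)
$\frac{1}{\left(X - 152\right) z{\left(11,19 \right)} + 673804} = \frac{1}{\left(-347 - 152\right) \left(- \frac{6}{5 \cdot 11}\right) + 673804} = \frac{1}{- 499 \left(\left(- \frac{6}{5}\right) \frac{1}{11}\right) + 673804} = \frac{1}{\left(-499\right) \left(- \frac{6}{55}\right) + 673804} = \frac{1}{\frac{2994}{55} + 673804} = \frac{1}{\frac{37062214}{55}} = \frac{55}{37062214}$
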